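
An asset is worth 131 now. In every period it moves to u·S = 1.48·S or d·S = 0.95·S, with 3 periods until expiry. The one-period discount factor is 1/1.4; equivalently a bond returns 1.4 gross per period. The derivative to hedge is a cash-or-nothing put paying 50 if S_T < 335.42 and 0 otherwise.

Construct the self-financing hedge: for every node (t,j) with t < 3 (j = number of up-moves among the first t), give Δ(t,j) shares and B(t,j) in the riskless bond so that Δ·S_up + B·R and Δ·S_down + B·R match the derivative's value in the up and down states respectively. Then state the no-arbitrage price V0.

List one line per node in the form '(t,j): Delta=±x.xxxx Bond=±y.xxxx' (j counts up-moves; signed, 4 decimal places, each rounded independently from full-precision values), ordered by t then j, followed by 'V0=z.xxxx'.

Risk-neutral probability p* = (R−d)/(u−d) = (1.4−0.95)/(1.48−0.95) = 0.8491.
Terminal payoffs: V(3,0)=50.0000, V(3,1)=50.0000, V(3,2)=50.0000, V(3,3)=0.0000
(2,0): S=118.2275. Δ = (V_up−V_dn)/(S_up−S_dn) = (50.0000−50.0000)/(174.9767−112.3161) = 0.0000. V = [p*·50.0000 + (1−p*)·50.0000]/1.4 = 35.7143. B = V − Δ·S = 35.7143.
(2,1): S=184.1860. Δ = (V_up−V_dn)/(S_up−S_dn) = (50.0000−50.0000)/(272.5953−174.9767) = 0.0000. V = [p*·50.0000 + (1−p*)·50.0000]/1.4 = 35.7143. B = V − Δ·S = 35.7143.
(2,2): S=286.9424. Δ = (V_up−V_dn)/(S_up−S_dn) = (0.0000−50.0000)/(424.6748−272.5953) = -0.3288. V = [p*·0.0000 + (1−p*)·50.0000]/1.4 = 5.3908. B = V − Δ·S = 99.7305.
(1,0): S=124.4500. Δ = (V_up−V_dn)/(S_up−S_dn) = (35.7143−35.7143)/(184.1860−118.2275) = 0.0000. V = [p*·35.7143 + (1−p*)·35.7143]/1.4 = 25.5102. B = V − Δ·S = 25.5102.
(1,1): S=193.8800. Δ = (V_up−V_dn)/(S_up−S_dn) = (5.3908−35.7143)/(286.9424−184.1860) = -0.2951. V = [p*·5.3908 + (1−p*)·35.7143]/1.4 = 7.1200. B = V − Δ·S = 64.3340.
(0,0): S=131.0000. Δ = (V_up−V_dn)/(S_up−S_dn) = (7.1200−25.5102)/(193.8800−124.4500) = -0.2649. V = [p*·7.1200 + (1−p*)·25.5102]/1.4 = 7.0685. B = V − Δ·S = 41.7670.
Root portfolio cost Δ·131+B reproduces V0=7.0685.

(0,0): Delta=-0.2649 Bond=41.7670
(1,0): Delta=0.0000 Bond=25.5102
(1,1): Delta=-0.2951 Bond=64.3340
(2,0): Delta=0.0000 Bond=35.7143
(2,1): Delta=0.0000 Bond=35.7143
(2,2): Delta=-0.3288 Bond=99.7305
V0=7.0685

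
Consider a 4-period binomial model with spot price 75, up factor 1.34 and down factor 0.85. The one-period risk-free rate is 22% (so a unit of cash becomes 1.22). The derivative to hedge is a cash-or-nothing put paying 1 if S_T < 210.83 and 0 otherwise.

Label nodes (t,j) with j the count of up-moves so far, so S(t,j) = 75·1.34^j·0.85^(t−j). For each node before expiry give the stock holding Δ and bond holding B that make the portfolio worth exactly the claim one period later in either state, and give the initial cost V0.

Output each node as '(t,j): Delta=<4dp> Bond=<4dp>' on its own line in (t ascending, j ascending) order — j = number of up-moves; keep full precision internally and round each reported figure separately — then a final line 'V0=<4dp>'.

The replicating-portfolio and risk-neutral prices coincide; use p* = (1.22−0.85)/(1.34−0.85) = 0.7551 for the latter.
Terminal values V(4,·): V(4,0)=1.0000, V(4,1)=1.0000, V(4,2)=1.0000, V(4,3)=1.0000, V(4,4)=0.0000
(3,0): S=46.0594. Δ = (V_up−V_dn)/(S_up−S_dn) = (1.0000−1.0000)/(61.7196−39.1505) = 0.0000. V = [p*·1.0000 + (1−p*)·1.0000]/1.22 = 0.8197. B = V − Δ·S = 0.8197.
(3,1): S=72.6112. Δ = (V_up−V_dn)/(S_up−S_dn) = (1.0000−1.0000)/(97.2991−61.7196) = 0.0000. V = [p*·1.0000 + (1−p*)·1.0000]/1.22 = 0.8197. B = V − Δ·S = 0.8197.
(3,2): S=114.4695. Δ = (V_up−V_dn)/(S_up−S_dn) = (1.0000−1.0000)/(153.3891−97.2991) = 0.0000. V = [p*·1.0000 + (1−p*)·1.0000]/1.22 = 0.8197. B = V − Δ·S = 0.8197.
(3,3): S=180.4578. Δ = (V_up−V_dn)/(S_up−S_dn) = (0.0000−1.0000)/(241.8135−153.3891) = -0.0113. V = [p*·0.0000 + (1−p*)·1.0000]/1.22 = 0.2007. B = V − Δ·S = 2.2416.
(2,0): S=54.1875. Δ = (V_up−V_dn)/(S_up−S_dn) = (0.8197−0.8197)/(72.6112−46.0594) = 0.0000. V = [p*·0.8197 + (1−p*)·0.8197]/1.22 = 0.6719. B = V − Δ·S = 0.6719.
(2,1): S=85.4250. Δ = (V_up−V_dn)/(S_up−S_dn) = (0.8197−0.8197)/(114.4695−72.6112) = 0.0000. V = [p*·0.8197 + (1−p*)·0.8197]/1.22 = 0.6719. B = V − Δ·S = 0.6719.
(2,2): S=134.6700. Δ = (V_up−V_dn)/(S_up−S_dn) = (0.2007−0.8197)/(180.4578−114.4695) = -0.0094. V = [p*·0.2007 + (1−p*)·0.8197]/1.22 = 0.2888. B = V − Δ·S = 1.5519.
(1,0): S=63.7500. Δ = (V_up−V_dn)/(S_up−S_dn) = (0.6719−0.6719)/(85.4250−54.1875) = 0.0000. V = [p*·0.6719 + (1−p*)·0.6719]/1.22 = 0.5507. B = V − Δ·S = 0.5507.
(1,1): S=100.5000. Δ = (V_up−V_dn)/(S_up−S_dn) = (0.2888−0.6719)/(134.6700−85.4250) = -0.0078. V = [p*·0.2888 + (1−p*)·0.6719]/1.22 = 0.3136. B = V − Δ·S = 1.0954.
(0,0): S=75.0000. Δ = (V_up−V_dn)/(S_up−S_dn) = (0.3136−0.5507)/(100.5000−63.7500) = -0.0065. V = [p*·0.3136 + (1−p*)·0.5507]/1.22 = 0.3046. B = V − Δ·S = 0.7885.
Self-financing check: at every node Δ·S+B equals the discounted successor values.

(0,0): Delta=-0.0065 Bond=0.7885
(1,0): Delta=0.0000 Bond=0.5507
(1,1): Delta=-0.0078 Bond=1.0954
(2,0): Delta=0.0000 Bond=0.6719
(2,1): Delta=0.0000 Bond=0.6719
(2,2): Delta=-0.0094 Bond=1.5519
(3,0): Delta=0.0000 Bond=0.8197
(3,1): Delta=0.0000 Bond=0.8197
(3,2): Delta=0.0000 Bond=0.8197
(3,3): Delta=-0.0113 Bond=2.2416
V0=0.3046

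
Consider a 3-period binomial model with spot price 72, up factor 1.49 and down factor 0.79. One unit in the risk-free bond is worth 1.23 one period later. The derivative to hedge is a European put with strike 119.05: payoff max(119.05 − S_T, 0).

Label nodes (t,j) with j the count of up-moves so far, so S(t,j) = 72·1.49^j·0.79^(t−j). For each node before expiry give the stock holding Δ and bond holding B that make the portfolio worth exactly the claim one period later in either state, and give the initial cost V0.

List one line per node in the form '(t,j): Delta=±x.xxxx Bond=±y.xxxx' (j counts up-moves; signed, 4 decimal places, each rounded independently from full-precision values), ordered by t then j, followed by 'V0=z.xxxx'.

No-arbitrage ⇒ martingale measure with p* = (R−d)/(u−d) = 0.6286.
At expiry t=3: V(3,0)=83.5512, V(3,1)=52.0966, V(3,2)=0.0000, V(3,3)=0.0000
(2,0): S=44.9352. Δ = (V_up−V_dn)/(S_up−S_dn) = (52.0966−83.5512)/(66.9534−35.4988) = -1.0000. V = [p*·52.0966 + (1−p*)·83.5512]/1.23 = 51.8534. B = V − Δ·S = 96.7886.
(2,1): S=84.7512. Δ = (V_up−V_dn)/(S_up−S_dn) = (0.0000−52.0966)/(126.2793−66.9534) = -0.8781. V = [p*·0.0000 + (1−p*)·52.0966]/1.23 = 15.7318. B = V − Δ·S = 90.1555.
(2,2): S=159.8472. Δ = (V_up−V_dn)/(S_up−S_dn) = (0.0000−0.0000)/(238.1723−126.2793) = 0.0000. V = [p*·0.0000 + (1−p*)·0.0000]/1.23 = 0.0000. B = V − Δ·S = 0.0000.
(1,0): S=56.8800. Δ = (V_up−V_dn)/(S_up−S_dn) = (15.7318−51.8534)/(84.7512−44.9352) = -0.9072. V = [p*·15.7318 + (1−p*)·51.8534]/1.23 = 23.6979. B = V − Δ·S = 75.3002.
(1,1): S=107.2800. Δ = (V_up−V_dn)/(S_up−S_dn) = (0.0000−15.7318)/(159.8472−84.7512) = -0.2095. V = [p*·0.0000 + (1−p*)·15.7318]/1.23 = 4.7506. B = V − Δ·S = 27.2246.
(0,0): S=72.0000. Δ = (V_up−V_dn)/(S_up−S_dn) = (4.7506−23.6979)/(107.2800−56.8800) = -0.3759. V = [p*·4.7506 + (1−p*)·23.6979]/1.23 = 9.5839. B = V − Δ·S = 36.6514.
The time-0 hedge costs 9.5839, which is the no-arbitrage price.

(0,0): Delta=-0.3759 Bond=36.6514
(1,0): Delta=-0.9072 Bond=75.3002
(1,1): Delta=-0.2095 Bond=27.2246
(2,0): Delta=-1.0000 Bond=96.7886
(2,1): Delta=-0.8781 Bond=90.1555
(2,2): Delta=0.0000 Bond=0.0000
V0=9.5839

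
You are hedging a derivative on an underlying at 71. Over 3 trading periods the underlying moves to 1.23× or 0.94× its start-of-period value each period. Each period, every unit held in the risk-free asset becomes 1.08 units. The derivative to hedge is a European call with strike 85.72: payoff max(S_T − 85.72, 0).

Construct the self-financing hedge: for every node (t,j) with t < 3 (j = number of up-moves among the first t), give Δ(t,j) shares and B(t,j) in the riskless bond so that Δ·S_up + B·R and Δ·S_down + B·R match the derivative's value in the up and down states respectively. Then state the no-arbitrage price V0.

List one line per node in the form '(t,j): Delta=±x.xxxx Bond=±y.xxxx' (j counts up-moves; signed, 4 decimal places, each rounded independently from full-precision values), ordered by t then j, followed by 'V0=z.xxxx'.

(0,0): Delta=0.6194 Bond=-35.4567
(1,0): Delta=0.3522 Bond=-20.4602
(1,1): Delta=0.8382 Bond=-57.4001
(2,0): Delta=0.0000 Bond=0.0000
(2,1): Delta=0.6406 Bond=-45.7723
(2,2): Delta=1.0000 Bond=-79.3704
V0=8.5225

Since d<R<u, set p* = (R−d)/(u−d) = 0.4828; price each node as the discounted p*-expectation of its children.
Terminal payoffs: V(3,0)=0.0000, V(3,1)=0.0000, V(3,2)=15.2509, V(3,3)=46.4016
(2,0): S=62.7356. Δ = (V_up−V_dn)/(S_up−S_dn) = (0.0000−0.0000)/(77.1648−58.9715) = 0.0000. V = [p*·0.0000 + (1−p*)·0.0000]/1.08 = 0.0000. B = V − Δ·S = 0.0000.
(2,1): S=82.0902. Δ = (V_up−V_dn)/(S_up−S_dn) = (15.2509−0.0000)/(100.9709−77.1648) = 0.6406. V = [p*·15.2509 + (1−p*)·0.0000]/1.08 = 6.8172. B = V − Δ·S = -45.7723.
(2,2): S=107.4159. Δ = (V_up−V_dn)/(S_up−S_dn) = (46.4016−15.2509)/(132.1216−100.9709) = 1.0000. V = [p*·46.4016 + (1−p*)·15.2509]/1.08 = 28.0455. B = V − Δ·S = -79.3704.
(1,0): S=66.7400. Δ = (V_up−V_dn)/(S_up−S_dn) = (6.8172−0.0000)/(82.0902−62.7356) = 0.3522. V = [p*·6.8172 + (1−p*)·0.0000]/1.08 = 3.0473. B = V − Δ·S = -20.4602.
(1,1): S=87.3300. Δ = (V_up−V_dn)/(S_up−S_dn) = (28.0455−6.8172)/(107.4159−82.0902) = 0.8382. V = [p*·28.0455 + (1−p*)·6.8172]/1.08 = 15.8012. B = V − Δ·S = -57.4001.
(0,0): S=71.0000. Δ = (V_up−V_dn)/(S_up−S_dn) = (15.8012−3.0473)/(87.3300−66.7400) = 0.6194. V = [p*·15.8012 + (1−p*)·3.0473]/1.08 = 8.5225. B = V − Δ·S = -35.4567.
The time-0 hedge costs 8.5225, which is the no-arbitrage price.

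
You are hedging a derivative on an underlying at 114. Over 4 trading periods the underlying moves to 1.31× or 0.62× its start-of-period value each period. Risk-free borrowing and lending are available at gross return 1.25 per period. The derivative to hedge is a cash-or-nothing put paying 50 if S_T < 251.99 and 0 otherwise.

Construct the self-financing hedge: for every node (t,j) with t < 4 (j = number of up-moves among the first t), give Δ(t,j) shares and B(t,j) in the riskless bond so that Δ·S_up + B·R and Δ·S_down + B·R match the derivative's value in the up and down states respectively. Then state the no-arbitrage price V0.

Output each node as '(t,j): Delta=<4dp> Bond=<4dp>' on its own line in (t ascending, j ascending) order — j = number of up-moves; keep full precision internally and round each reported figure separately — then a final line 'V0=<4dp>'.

No-arbitrage ⇒ martingale measure with p* = (R−d)/(u−d) = 0.9130.
At expiry t=4: V(4,0)=50.0000, V(4,1)=50.0000, V(4,2)=50.0000, V(4,3)=50.0000, V(4,4)=0.0000
  t=3,j=0: stock 27.1694 → up 35.5919 (V=50.0000), down 16.8450 (V=50.0000). Price 40.0000; hedge Δ=0.0000, bond B=40.0000.
  t=3,j=1: stock 57.4063 → up 75.2022 (V=50.0000), down 35.5919 (V=50.0000). Price 40.0000; hedge Δ=0.0000, bond B=40.0000.
  t=3,j=2: stock 121.2939 → up 158.8951 (V=50.0000), down 75.2022 (V=50.0000). Price 40.0000; hedge Δ=0.0000, bond B=40.0000.
  t=3,j=3: stock 256.2824 → up 335.7299 (V=0.0000), down 158.8951 (V=50.0000). Price 3.4783; hedge Δ=-0.2827, bond B=75.9420.
  t=2,j=0: stock 43.8216 → up 57.4063 (V=40.0000), down 27.1694 (V=40.0000). Price 32.0000; hedge Δ=0.0000, bond B=32.0000.
  t=2,j=1: stock 92.5908 → up 121.2939 (V=40.0000), down 57.4063 (V=40.0000). Price 32.0000; hedge Δ=0.0000, bond B=32.0000.
  t=2,j=2: stock 195.6354 → up 256.2824 (V=3.4783), down 121.2939 (V=40.0000). Price 5.3233; hedge Δ=-0.2706, bond B=58.2533.
  t=1,j=0: stock 70.6800 → up 92.5908 (V=32.0000), down 43.8216 (V=32.0000). Price 25.6000; hedge Δ=0.0000, bond B=25.6000.
  t=1,j=1: stock 149.3400 → up 195.6354 (V=5.3233), down 92.5908 (V=32.0000). Price 6.1144; hedge Δ=-0.2589, bond B=44.7763.
  t=0,j=0: stock 114.0000 → up 149.3400 (V=6.1144), down 70.6800 (V=25.6000). Price 6.2470; hedge Δ=-0.2477, bond B=34.4871.
Each (Δ,B) replicates both successor values, so the strategy is self-financing and V0 is arbitrage-free.

(0,0): Delta=-0.2477 Bond=34.4871
(1,0): Delta=0.0000 Bond=25.6000
(1,1): Delta=-0.2589 Bond=44.7763
(2,0): Delta=0.0000 Bond=32.0000
(2,1): Delta=0.0000 Bond=32.0000
(2,2): Delta=-0.2706 Bond=58.2533
(3,0): Delta=0.0000 Bond=40.0000
(3,1): Delta=0.0000 Bond=40.0000
(3,2): Delta=0.0000 Bond=40.0000
(3,3): Delta=-0.2827 Bond=75.9420
V0=6.2470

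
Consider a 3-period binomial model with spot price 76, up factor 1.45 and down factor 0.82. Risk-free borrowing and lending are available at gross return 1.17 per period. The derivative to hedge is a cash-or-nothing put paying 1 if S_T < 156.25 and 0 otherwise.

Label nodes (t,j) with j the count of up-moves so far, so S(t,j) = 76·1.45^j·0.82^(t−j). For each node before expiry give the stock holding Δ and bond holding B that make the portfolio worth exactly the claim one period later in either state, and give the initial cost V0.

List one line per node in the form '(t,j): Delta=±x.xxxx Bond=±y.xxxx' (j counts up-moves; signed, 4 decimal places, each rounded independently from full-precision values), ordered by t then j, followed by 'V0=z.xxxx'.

(0,0): Delta=-0.0047 Bond=0.8752
(1,0): Delta=0.0000 Bond=0.7305
(1,1): Delta=-0.0068 Bond=1.2588
(2,0): Delta=0.0000 Bond=0.8547
(2,1): Delta=0.0000 Bond=0.8547
(2,2): Delta=-0.0099 Bond=1.9672
V0=0.5173

No-arbitrage ⇒ martingale measure with p* = (R−d)/(u−d) = 0.5556.
At expiry t=3: V(3,0)=1.0000, V(3,1)=1.0000, V(3,2)=1.0000, V(3,3)=0.0000
(2,0): S=51.1024. Δ = (V_up−V_dn)/(S_up−S_dn) = (1.0000−1.0000)/(74.0985−41.9040) = 0.0000. V = [p*·1.0000 + (1−p*)·1.0000]/1.17 = 0.8547. B = V − Δ·S = 0.8547.
(2,1): S=90.3640. Δ = (V_up−V_dn)/(S_up−S_dn) = (1.0000−1.0000)/(131.0278−74.0985) = 0.0000. V = [p*·1.0000 + (1−p*)·1.0000]/1.17 = 0.8547. B = V − Δ·S = 0.8547.
(2,2): S=159.7900. Δ = (V_up−V_dn)/(S_up−S_dn) = (0.0000−1.0000)/(231.6955−131.0278) = -0.0099. V = [p*·0.0000 + (1−p*)·1.0000]/1.17 = 0.3799. B = V − Δ·S = 1.9672.
(1,0): S=62.3200. Δ = (V_up−V_dn)/(S_up−S_dn) = (0.8547−0.8547)/(90.3640−51.1024) = 0.0000. V = [p*·0.8547 + (1−p*)·0.8547]/1.17 = 0.7305. B = V − Δ·S = 0.7305.
(1,1): S=110.2000. Δ = (V_up−V_dn)/(S_up−S_dn) = (0.3799−0.8547)/(159.7900−90.3640) = -0.0068. V = [p*·0.3799 + (1−p*)·0.8547]/1.17 = 0.5050. B = V − Δ·S = 1.2588.
(0,0): S=76.0000. Δ = (V_up−V_dn)/(S_up−S_dn) = (0.5050−0.7305)/(110.2000−62.3200) = -0.0047. V = [p*·0.5050 + (1−p*)·0.7305]/1.17 = 0.5173. B = V − Δ·S = 0.8752.
Each (Δ,B) replicates both successor values, so the strategy is self-financing and V0 is arbitrage-free.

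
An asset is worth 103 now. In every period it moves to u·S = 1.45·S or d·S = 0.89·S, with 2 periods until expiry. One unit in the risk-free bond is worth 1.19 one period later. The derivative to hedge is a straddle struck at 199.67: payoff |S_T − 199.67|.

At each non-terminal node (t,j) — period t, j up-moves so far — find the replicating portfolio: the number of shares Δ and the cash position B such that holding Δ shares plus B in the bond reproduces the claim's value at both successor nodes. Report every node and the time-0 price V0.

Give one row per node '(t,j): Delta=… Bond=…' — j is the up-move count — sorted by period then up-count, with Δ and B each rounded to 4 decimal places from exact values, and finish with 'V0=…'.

(0,0): Delta=-0.7364 Bond=120.6934
(1,0): Delta=-1.0000 Bond=167.7899
(1,1): Delta=-0.5962 Bond=122.6822
V0=44.8448

Since d<R<u, set p* = (R−d)/(u−d) = 0.5357; price each node as the discounted p*-expectation of its children.
At expiry t=2: V(2,0)=118.0837, V(2,1)=66.7485, V(2,2)=16.8875
  t=1,j=0: stock 91.6700 → up 132.9215 (V=66.7485), down 81.5863 (V=118.0837). Price 76.1199; hedge Δ=-1.0000, bond B=167.7899.
  t=1,j=1: stock 149.3500 → up 216.5575 (V=16.8875), down 132.9215 (V=66.7485). Price 33.6447; hedge Δ=-0.5962, bond B=122.6822.
  t=0,j=0: stock 103.0000 → up 149.3500 (V=33.6447), down 91.6700 (V=76.1199). Price 44.8448; hedge Δ=-0.7364, bond B=120.6934.
Check: Δ(0,0)·S0 + B(0,0) = 44.8448 = V0.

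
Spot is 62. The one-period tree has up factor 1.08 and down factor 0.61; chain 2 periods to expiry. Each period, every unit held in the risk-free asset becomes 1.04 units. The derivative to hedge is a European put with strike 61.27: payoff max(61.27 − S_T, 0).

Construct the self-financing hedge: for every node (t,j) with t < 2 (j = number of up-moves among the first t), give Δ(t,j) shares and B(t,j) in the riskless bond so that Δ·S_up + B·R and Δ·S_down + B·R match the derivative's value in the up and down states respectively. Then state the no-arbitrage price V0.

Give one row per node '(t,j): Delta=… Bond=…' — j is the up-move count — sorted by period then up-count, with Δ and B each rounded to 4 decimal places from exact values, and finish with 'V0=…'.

The replicating-portfolio and risk-neutral prices coincide; use p* = (1.04−0.61)/(1.08−0.61) = 0.9149 for the latter.
Terminal values V(2,·): V(2,0)=38.1998, V(2,1)=20.4244, V(2,2)=0.0000
  t=1,j=0: stock 37.8200 → up 40.8456 (V=20.4244), down 23.0702 (V=38.1998). Price 21.0935; hedge Δ=-1.0000, bond B=58.9135.
  t=1,j=1: stock 66.9600 → up 72.3168 (V=0.0000), down 40.8456 (V=20.4244). Price 1.6714; hedge Δ=-0.6490, bond B=45.1276.
  t=0,j=0: stock 62.0000 → up 66.9600 (V=1.6714), down 37.8200 (V=21.0935). Price 3.1965; hedge Δ=-0.6665, bond B=44.5200.
The time-0 hedge costs 3.1965, which is the no-arbitrage price.

(0,0): Delta=-0.6665 Bond=44.5200
(1,0): Delta=-1.0000 Bond=58.9135
(1,1): Delta=-0.6490 Bond=45.1276
V0=3.1965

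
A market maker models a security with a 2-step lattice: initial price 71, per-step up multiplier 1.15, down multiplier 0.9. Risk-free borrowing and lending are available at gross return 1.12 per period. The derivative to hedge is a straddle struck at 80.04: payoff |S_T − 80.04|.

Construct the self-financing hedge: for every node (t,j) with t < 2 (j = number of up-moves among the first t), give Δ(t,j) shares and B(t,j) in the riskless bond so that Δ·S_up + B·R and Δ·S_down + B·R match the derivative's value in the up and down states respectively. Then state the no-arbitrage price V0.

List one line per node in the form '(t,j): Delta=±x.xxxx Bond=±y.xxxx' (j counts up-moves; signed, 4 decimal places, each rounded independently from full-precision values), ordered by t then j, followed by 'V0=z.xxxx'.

(0,0): Delta=0.2268 Bond=-6.1871
(1,0): Delta=-1.0000 Bond=71.4643
(1,1): Delta=0.3577 Bond=-17.6196
V0=9.9172

Under the risk-neutral measure, an up-move has probability p* = (R−d)/(u−d) = 0.8800 and values discount at R = 1.12.
At expiry t=2: V(2,0)=22.5300, V(2,1)=6.5550, V(2,2)=13.8575
Node (1,0) S=63.9000: V=(p*·6.5550+(1−p*)·22.5300)/1.12=7.5643; Δ=(6.5550−22.5300)/(73.4850−57.5100)=-1.0000; B=V−Δ·S=71.4643
Node (1,1) S=81.6500: V=(p*·13.8575+(1−p*)·6.5550)/1.12=11.5904; Δ=(13.8575−6.5550)/(93.8975−73.4850)=0.3577; B=V−Δ·S=-17.6196
Node (0,0) S=71.0000: V=(p*·11.5904+(1−p*)·7.5643)/1.12=9.9172; Δ=(11.5904−7.5643)/(81.6500−63.9000)=0.2268; B=V−Δ·S=-6.1871
Self-financing check: at every node Δ·S+B equals the discounted successor values.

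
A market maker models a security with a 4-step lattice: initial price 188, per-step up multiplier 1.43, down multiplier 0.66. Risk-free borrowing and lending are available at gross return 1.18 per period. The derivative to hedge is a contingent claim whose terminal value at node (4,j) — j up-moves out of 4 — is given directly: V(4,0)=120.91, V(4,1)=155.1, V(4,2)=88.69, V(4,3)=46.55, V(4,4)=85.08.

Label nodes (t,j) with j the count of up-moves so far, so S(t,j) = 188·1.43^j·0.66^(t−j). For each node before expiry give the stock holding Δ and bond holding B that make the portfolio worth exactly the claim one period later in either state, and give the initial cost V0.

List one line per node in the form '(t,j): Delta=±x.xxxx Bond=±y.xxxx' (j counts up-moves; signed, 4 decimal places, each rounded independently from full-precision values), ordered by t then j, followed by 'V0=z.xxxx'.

(0,0): Delta=-0.0835 Bond=55.7177
(1,0): Delta=-0.3363 Bond=97.1098
(1,1): Delta=-0.0274 Bond=50.6686
(2,0): Delta=-0.4536 Bond=124.1927
(2,1): Delta=-0.3103 Bond=109.9726
(2,2): Delta=0.0353 Bond=35.6622
(3,0): Delta=0.8215 Bond=77.6308
(3,1): Delta=-0.7365 Bond=179.6804
(3,2): Delta=-0.2157 Bond=105.7712
(3,3): Delta=0.0910 Bond=11.4613
V0=40.0157

Risk-neutral probability p* = (R−d)/(u−d) = (1.18−0.66)/(1.43−0.66) = 0.6753.
At expiry t=4: V(4,0)=120.9100, V(4,1)=155.1000, V(4,2)=88.6900, V(4,3)=46.5500, V(4,4)=85.0800
Node (3,0) S=54.0492: V=(p*·155.1000+(1−p*)·120.9100)/1.18=122.0333; Δ=(155.1000−120.9100)/(77.2904−35.6725)=0.8215; B=V−Δ·S=77.6308
Node (3,1) S=117.1067: V=(p*·88.6900+(1−p*)·155.1000)/1.18=93.4336; Δ=(88.6900−155.1000)/(167.4626−77.2904)=-0.7365; B=V−Δ·S=179.6804
Node (3,2) S=253.7312: V=(p*·46.5500+(1−p*)·88.6900)/1.18=51.0439; Δ=(46.5500−88.6900)/(362.8356−167.4626)=-0.2157; B=V−Δ·S=105.7712
Node (3,3) S=549.7509: V=(p*·85.0800+(1−p*)·46.5500)/1.18=61.5002; Δ=(85.0800−46.5500)/(786.1438−362.8356)=0.0910; B=V−Δ·S=11.4613
Node (2,0) S=81.8928: V=(p*·93.4336+(1−p*)·122.0333)/1.18=87.0502; Δ=(93.4336−122.0333)/(117.1067−54.0492)=-0.4536; B=V−Δ·S=124.1927
Node (2,1) S=177.4344: V=(p*·51.0439+(1−p*)·93.4336)/1.18=54.9210; Δ=(51.0439−93.4336)/(253.7312−117.1067)=-0.3103; B=V−Δ·S=109.9726
Node (2,2) S=384.4412: V=(p*·61.5002+(1−p*)·51.0439)/1.18=49.2418; Δ=(61.5002−51.0439)/(549.7509−253.7312)=0.0353; B=V−Δ·S=35.6622
Node (1,0) S=124.0800: V=(p*·54.9210+(1−p*)·87.0502)/1.18=55.3835; Δ=(54.9210−87.0502)/(177.4344−81.8928)=-0.3363; B=V−Δ·S=97.1098
Node (1,1) S=268.8400: V=(p*·49.2418+(1−p*)·54.9210)/1.18=43.2930; Δ=(49.2418−54.9210)/(384.4412−177.4344)=-0.0274; B=V−Δ·S=50.6686
Node (0,0) S=188.0000: V=(p*·43.2930+(1−p*)·55.3835)/1.18=40.0157; Δ=(43.2930−55.3835)/(268.8400−124.0800)=-0.0835; B=V−Δ·S=55.7177
Root portfolio cost Δ·188+B reproduces V0=40.0157.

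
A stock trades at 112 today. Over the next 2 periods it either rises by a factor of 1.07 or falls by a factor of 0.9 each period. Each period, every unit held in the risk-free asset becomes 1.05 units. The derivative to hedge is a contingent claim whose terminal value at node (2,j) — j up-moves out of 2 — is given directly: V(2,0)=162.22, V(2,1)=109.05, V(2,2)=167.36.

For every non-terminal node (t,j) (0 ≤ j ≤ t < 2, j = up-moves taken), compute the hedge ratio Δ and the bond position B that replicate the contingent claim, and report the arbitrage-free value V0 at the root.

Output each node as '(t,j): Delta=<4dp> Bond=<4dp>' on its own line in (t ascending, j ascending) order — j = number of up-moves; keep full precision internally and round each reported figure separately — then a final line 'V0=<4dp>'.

Under the risk-neutral measure, an up-move has probability p* = (R−d)/(u−d) = 0.8824 and values discount at R = 1.05.
Terminal values V(2,·): V(2,0)=162.2200, V(2,1)=109.0500, V(2,2)=167.3600
  t=1,j=0: stock 100.8000 → up 107.8560 (V=109.0500), down 90.7200 (V=162.2200). Price 109.8146; hedge Δ=-3.1028, bond B=422.5793.
  t=1,j=1: stock 119.8400 → up 128.2288 (V=167.3600), down 107.8560 (V=109.0500). Price 152.8571; hedge Δ=2.8621, bond B=-190.1429.
  t=0,j=0: stock 112.0000 → up 119.8400 (V=152.8571), down 100.8000 (V=109.8146). Price 140.7555; hedge Δ=2.2606, bond B=-112.4361.
Self-financing check: at every node Δ·S+B equals the discounted successor values.

(0,0): Delta=2.2606 Bond=-112.4361
(1,0): Delta=-3.1028 Bond=422.5793
(1,1): Delta=2.8621 Bond=-190.1429
V0=140.7555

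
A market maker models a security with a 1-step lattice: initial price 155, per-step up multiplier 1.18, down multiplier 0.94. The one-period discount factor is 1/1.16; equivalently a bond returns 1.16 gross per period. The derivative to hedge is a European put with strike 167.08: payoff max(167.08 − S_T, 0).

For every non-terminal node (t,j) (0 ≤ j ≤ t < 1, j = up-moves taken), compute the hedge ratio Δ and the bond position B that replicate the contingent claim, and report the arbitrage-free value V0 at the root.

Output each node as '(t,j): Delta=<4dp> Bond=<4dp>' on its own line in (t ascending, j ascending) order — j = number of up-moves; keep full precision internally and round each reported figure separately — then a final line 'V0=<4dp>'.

Since d<R<u, set p* = (R−d)/(u−d) = 0.9167; price each node as the discounted p*-expectation of its children.
Terminal values V(1,·): V(1,0)=21.3800, V(1,1)=0.0000
  t=0,j=0: stock 155.0000 → up 182.9000 (V=0.0000), down 145.7000 (V=21.3800). Price 1.5359; hedge Δ=-0.5747, bond B=90.6193.
The time-0 hedge costs 1.5359, which is the no-arbitrage price.

(0,0): Delta=-0.5747 Bond=90.6193
V0=1.5359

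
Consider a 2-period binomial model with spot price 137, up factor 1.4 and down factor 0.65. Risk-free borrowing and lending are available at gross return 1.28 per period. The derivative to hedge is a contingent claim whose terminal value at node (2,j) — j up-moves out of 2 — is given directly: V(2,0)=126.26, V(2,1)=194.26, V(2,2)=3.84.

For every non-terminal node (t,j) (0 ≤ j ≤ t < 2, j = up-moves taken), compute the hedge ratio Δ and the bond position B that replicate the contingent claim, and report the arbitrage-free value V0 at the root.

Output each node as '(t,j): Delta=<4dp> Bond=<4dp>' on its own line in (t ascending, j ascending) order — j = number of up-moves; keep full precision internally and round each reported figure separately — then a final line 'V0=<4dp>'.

(0,0): Delta=-1.1335 Bond=190.7815
(1,0): Delta=1.0182 Bond=52.5990
(1,1): Delta=-1.3237 Bond=280.6958
V0=35.4973

Risk-neutral probability p* = (R−d)/(u−d) = (1.28−0.65)/(1.4−0.65) = 0.8400.
At expiry t=2: V(2,0)=126.2600, V(2,1)=194.2600, V(2,2)=3.8400
  t=1,j=0: stock 89.0500 → up 124.6700 (V=194.2600), down 57.8825 (V=126.2600). Price 143.2656; hedge Δ=1.0182, bond B=52.5990.
  t=1,j=1: stock 191.8000 → up 268.5200 (V=3.8400), down 124.6700 (V=194.2600). Price 26.8025; hedge Δ=-1.3237, bond B=280.6958.
  t=0,j=0: stock 137.0000 → up 191.8000 (V=26.8025), down 89.0500 (V=143.2656). Price 35.4973; hedge Δ=-1.1335, bond B=190.7815.
The time-0 hedge costs 35.4973, which is the no-arbitrage price.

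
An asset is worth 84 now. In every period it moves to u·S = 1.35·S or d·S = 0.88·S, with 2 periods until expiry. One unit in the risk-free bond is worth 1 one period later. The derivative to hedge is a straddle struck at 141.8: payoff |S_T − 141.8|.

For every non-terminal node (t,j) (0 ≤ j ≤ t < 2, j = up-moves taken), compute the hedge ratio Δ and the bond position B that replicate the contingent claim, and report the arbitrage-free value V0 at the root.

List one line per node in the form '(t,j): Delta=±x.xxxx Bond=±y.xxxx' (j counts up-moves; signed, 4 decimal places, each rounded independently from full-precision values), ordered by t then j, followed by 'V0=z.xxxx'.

(0,0): Delta=-0.8540 Bond=131.0058
(1,0): Delta=-1.0000 Bond=141.8000
(1,1): Delta=-0.5763 Bond=99.5226
V0=59.2719

The replicating-portfolio and risk-neutral prices coincide; use p* = (1−0.88)/(1.35−0.88) = 0.2553 for the latter.
At expiry t=2: V(2,0)=76.7504, V(2,1)=42.0080, V(2,2)=11.2900
(1,0): S=73.9200. Δ = (V_up−V_dn)/(S_up−S_dn) = (42.0080−76.7504)/(99.7920−65.0496) = -1.0000. V = [p*·42.0080 + (1−p*)·76.7504]/1 = 67.8800. B = V − Δ·S = 141.8000.
(1,1): S=113.4000. Δ = (V_up−V_dn)/(S_up−S_dn) = (11.2900−42.0080)/(153.0900−99.7920) = -0.5763. V = [p*·11.2900 + (1−p*)·42.0080]/1 = 34.1651. B = V − Δ·S = 99.5226.
(0,0): S=84.0000. Δ = (V_up−V_dn)/(S_up−S_dn) = (34.1651−67.8800)/(113.4000−73.9200) = -0.8540. V = [p*·34.1651 + (1−p*)·67.8800]/1 = 59.2719. B = V − Δ·S = 131.0058.
The time-0 hedge costs 59.2719, which is the no-arbitrage price.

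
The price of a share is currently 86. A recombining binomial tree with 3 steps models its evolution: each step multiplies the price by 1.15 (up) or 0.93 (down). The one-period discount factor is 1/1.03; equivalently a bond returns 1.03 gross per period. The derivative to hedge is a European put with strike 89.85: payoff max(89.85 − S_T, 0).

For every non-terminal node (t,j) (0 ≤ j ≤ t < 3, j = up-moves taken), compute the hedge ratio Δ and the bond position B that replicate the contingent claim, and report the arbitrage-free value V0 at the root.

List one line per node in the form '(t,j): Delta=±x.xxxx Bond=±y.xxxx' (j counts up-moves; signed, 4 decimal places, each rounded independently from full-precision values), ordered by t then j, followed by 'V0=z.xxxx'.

Under the risk-neutral measure, an up-move has probability p* = (R−d)/(u−d) = 0.4545 and values discount at R = 1.03.
Terminal payoffs: V(3,0)=20.6753, V(3,1)=4.3114, V(3,2)=0.0000, V(3,3)=0.0000
Node (2,0) S=74.3814: V=(p*·4.3114+(1−p*)·20.6753)/1.03=12.8516; Δ=(4.3114−20.6753)/(85.5386−69.1747)=-1.0000; B=V−Δ·S=87.2330
Node (2,1) S=91.9770: V=(p*·0.0000+(1−p*)·4.3114)/1.03=2.2832; Δ=(0.0000−4.3114)/(105.7736−85.5386)=-0.2131; B=V−Δ·S=21.8804
Node (2,2) S=113.7350: V=(p*·0.0000+(1−p*)·0.0000)/1.03=0.0000; Δ=(0.0000−0.0000)/(130.7952−105.7735)=0.0000; B=V−Δ·S=0.0000
Node (1,0) S=79.9800: V=(p*·2.2832+(1−p*)·12.8516)/1.03=7.8134; Δ=(2.2832−12.8516)/(91.9770−74.3814)=-0.6006; B=V−Δ·S=55.8517
Node (1,1) S=98.9000: V=(p*·0.0000+(1−p*)·2.2832)/1.03=1.2091; Δ=(0.0000−2.2832)/(113.7350−91.9770)=-0.1049; B=V−Δ·S=11.5871
Node (0,0) S=86.0000: V=(p*·1.2091+(1−p*)·7.8134)/1.03=4.6713; Δ=(1.2091−7.8134)/(98.9000−79.9800)=-0.3491; B=V−Δ·S=34.6907
Root portfolio cost Δ·86+B reproduces V0=4.6713.

(0,0): Delta=-0.3491 Bond=34.6907
(1,0): Delta=-0.6006 Bond=55.8517
(1,1): Delta=-0.1049 Bond=11.5871
(2,0): Delta=-1.0000 Bond=87.2330
(2,1): Delta=-0.2131 Bond=21.8804
(2,2): Delta=0.0000 Bond=0.0000
V0=4.6713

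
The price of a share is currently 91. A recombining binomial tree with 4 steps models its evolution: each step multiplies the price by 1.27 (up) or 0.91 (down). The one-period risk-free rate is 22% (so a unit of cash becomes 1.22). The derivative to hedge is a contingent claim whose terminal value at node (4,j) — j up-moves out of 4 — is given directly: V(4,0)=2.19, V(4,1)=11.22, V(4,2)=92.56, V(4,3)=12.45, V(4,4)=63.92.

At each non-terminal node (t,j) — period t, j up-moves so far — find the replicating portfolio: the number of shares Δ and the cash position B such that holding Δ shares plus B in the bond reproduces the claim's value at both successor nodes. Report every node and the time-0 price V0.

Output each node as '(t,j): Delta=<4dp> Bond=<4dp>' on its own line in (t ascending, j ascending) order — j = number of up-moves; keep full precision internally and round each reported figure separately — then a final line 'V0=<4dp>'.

Since d<R<u, set p* = (R−d)/(u−d) = 0.8611; price each node as the discounted p*-expectation of its children.
At expiry t=4: V(4,0)=2.1900, V(4,1)=11.2200, V(4,2)=92.5600, V(4,3)=12.4500, V(4,4)=63.9200
(3,0): S=68.5750. Δ = (V_up−V_dn)/(S_up−S_dn) = (11.2200−2.1900)/(87.0902−62.4032) = 0.3658. V = [p*·11.2200 + (1−p*)·2.1900]/1.22 = 8.1687. B = V − Δ·S = -16.9146.
(3,1): S=95.7035. Δ = (V_up−V_dn)/(S_up−S_dn) = (92.5600−11.2200)/(121.5435−87.0902) = 2.3609. V = [p*·92.5600 + (1−p*)·11.2200]/1.22 = 66.6088. B = V − Δ·S = -159.3356.
(3,2): S=133.5642. Δ = (V_up−V_dn)/(S_up−S_dn) = (12.4500−92.5600)/(169.6266−121.5435) = -1.6661. V = [p*·12.4500 + (1−p*)·92.5600]/1.22 = 19.3249. B = V − Δ·S = 241.8527.
(3,3): S=186.4029. Δ = (V_up−V_dn)/(S_up−S_dn) = (63.9200−12.4500)/(236.7316−169.6266) = 0.7670. V = [p*·63.9200 + (1−p*)·12.4500]/1.22 = 46.5339. B = V − Δ·S = -96.4383.
(2,0): S=75.3571. Δ = (V_up−V_dn)/(S_up−S_dn) = (66.6088−8.1687)/(95.7035−68.5750) = 2.1542. V = [p*·66.6088 + (1−p*)·8.1687]/1.22 = 47.9444. B = V − Δ·S = -114.3893.
(2,1): S=105.1687. Δ = (V_up−V_dn)/(S_up−S_dn) = (19.3249−66.6088)/(133.5642−95.7035) = -1.2489. V = [p*·19.3249 + (1−p*)·66.6088]/1.22 = 21.2230. B = V − Δ·S = 152.5673.
(2,2): S=146.7739. Δ = (V_up−V_dn)/(S_up−S_dn) = (46.5339−19.3249)/(186.4029−133.5642) = 0.5149. V = [p*·46.5339 + (1−p*)·19.3249]/1.22 = 35.0450. B = V − Δ·S = -40.5356.
(1,0): S=82.8100. Δ = (V_up−V_dn)/(S_up−S_dn) = (21.2230−47.9444)/(105.1687−75.3571) = -0.8963. V = [p*·21.2230 + (1−p*)·47.9444]/1.22 = 20.4380. B = V − Δ·S = 94.6639.
(1,1): S=115.5700. Δ = (V_up−V_dn)/(S_up−S_dn) = (35.0450−21.2230)/(146.7739−105.1687) = 0.3322. V = [p*·35.0450 + (1−p*)·21.2230]/1.22 = 27.1519. B = V − Δ·S = -11.2424.
(0,0): S=91.0000. Δ = (V_up−V_dn)/(S_up−S_dn) = (27.1519−20.4380)/(115.5700−82.8100) = 0.2049. V = [p*·27.1519 + (1−p*)·20.4380]/1.22 = 21.4913. B = V − Δ·S = 2.8416.
Each (Δ,B) replicates both successor values, so the strategy is self-financing and V0 is arbitrage-free.

(0,0): Delta=0.2049 Bond=2.8416
(1,0): Delta=-0.8963 Bond=94.6639
(1,1): Delta=0.3322 Bond=-11.2424
(2,0): Delta=2.1542 Bond=-114.3893
(2,1): Delta=-1.2489 Bond=152.5673
(2,2): Delta=0.5149 Bond=-40.5356
(3,0): Delta=0.3658 Bond=-16.9146
(3,1): Delta=2.3609 Bond=-159.3356
(3,2): Delta=-1.6661 Bond=241.8527
(3,3): Delta=0.7670 Bond=-96.4383
V0=21.4913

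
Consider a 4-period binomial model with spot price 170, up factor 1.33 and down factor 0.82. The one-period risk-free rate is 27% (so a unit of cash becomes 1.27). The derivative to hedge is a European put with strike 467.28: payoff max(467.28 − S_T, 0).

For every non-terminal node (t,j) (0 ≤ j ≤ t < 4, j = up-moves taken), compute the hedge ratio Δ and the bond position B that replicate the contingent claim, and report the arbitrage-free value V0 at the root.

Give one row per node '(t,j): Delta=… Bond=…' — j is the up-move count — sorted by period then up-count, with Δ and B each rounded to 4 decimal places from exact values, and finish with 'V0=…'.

(0,0): Delta=-0.7499 Bond=152.1738
(1,0): Delta=-1.0000 Bond=228.1214
(1,1): Delta=-0.7294 Bond=188.6126
(2,0): Delta=-1.0000 Bond=289.7142
(2,1): Delta=-1.0000 Bond=289.7142
(2,2): Delta=-0.7071 Bond=232.8478
(3,0): Delta=-1.0000 Bond=367.9370
(3,1): Delta=-1.0000 Bond=367.9370
(3,2): Delta=-1.0000 Bond=367.9370
(3,3): Delta=-0.6830 Bond=286.0874
V0=24.6868

The replicating-portfolio and risk-neutral prices coincide; use p* = (1.27−0.82)/(1.33−0.82) = 0.8824 for the latter.
Terminal payoffs: V(4,0)=390.4193, V(4,1)=342.6157, V(4,2)=265.0806, V(4,3)=139.3224, V(4,4)=0.0000
  t=3,j=0: stock 93.7326 → up 124.6643 (V=342.6157), down 76.8607 (V=390.4193). Price 274.2044; hedge Δ=-1.0000, bond B=367.9370.
  t=3,j=1: stock 152.0296 → up 202.1994 (V=265.0806), down 124.6643 (V=342.6157). Price 215.9074; hedge Δ=-1.0000, bond B=367.9370.
  t=3,j=2: stock 246.5847 → up 327.9576 (V=139.3224), down 202.1994 (V=265.0806). Price 121.3523; hedge Δ=-1.0000, bond B=367.9370.
  t=3,j=3: stock 399.9483 → up 531.9312 (V=0.0000), down 327.9576 (V=139.3224). Price 12.9062; hedge Δ=-0.6830, bond B=286.0874.
  t=2,j=0: stock 114.3080 → up 152.0296 (V=215.9074), down 93.7326 (V=274.2044). Price 175.4062; hedge Δ=-1.0000, bond B=289.7142.
  t=2,j=1: stock 185.4020 → up 246.5847 (V=121.3523), down 152.0296 (V=215.9074). Price 104.3122; hedge Δ=-1.0000, bond B=289.7142.
  t=2,j=2: stock 300.7130 → up 399.9483 (V=12.9062), down 246.5847 (V=121.3523). Price 20.2083; hedge Δ=-0.7071, bond B=232.8478.
  t=1,j=0: stock 139.4000 → up 185.4020 (V=104.3122), down 114.3080 (V=175.4062). Price 88.7214; hedge Δ=-1.0000, bond B=228.1214.
  t=1,j=1: stock 226.1000 → up 300.7130 (V=20.2083), down 185.4020 (V=104.3122). Price 23.7031; hedge Δ=-0.7294, bond B=188.6126.
  t=0,j=0: stock 170.0000 → up 226.1000 (V=23.7031), down 139.4000 (V=88.7214). Price 24.6868; hedge Δ=-0.7499, bond B=152.1738.
Root portfolio cost Δ·170+B reproduces V0=24.6868.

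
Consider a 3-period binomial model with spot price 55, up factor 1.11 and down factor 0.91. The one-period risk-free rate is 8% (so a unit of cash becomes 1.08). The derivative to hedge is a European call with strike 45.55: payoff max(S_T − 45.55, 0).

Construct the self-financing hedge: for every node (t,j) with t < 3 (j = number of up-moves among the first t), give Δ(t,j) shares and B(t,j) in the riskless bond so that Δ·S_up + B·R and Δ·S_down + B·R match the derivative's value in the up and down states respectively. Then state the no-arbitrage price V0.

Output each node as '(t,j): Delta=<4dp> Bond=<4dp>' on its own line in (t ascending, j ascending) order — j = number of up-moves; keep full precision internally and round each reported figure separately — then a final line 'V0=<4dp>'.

Risk-neutral probability p* = (R−d)/(u−d) = (1.08−0.91)/(1.11−0.91) = 0.8500.
Terminal payoffs: V(3,0)=0.0000, V(3,1)=5.0055, V(3,2)=16.1166, V(3,3)=29.6697
(2,0): S=45.5455. Δ = (V_up−V_dn)/(S_up−S_dn) = (5.0055−0.0000)/(50.5555−41.4464) = 0.5495. V = [p*·5.0055 + (1−p*)·0.0000]/1.08 = 3.9395. B = V − Δ·S = -21.0880.
(2,1): S=55.5555. Δ = (V_up−V_dn)/(S_up−S_dn) = (16.1166−5.0055)/(61.6666−50.5555) = 1.0000. V = [p*·16.1166 + (1−p*)·5.0055]/1.08 = 13.3796. B = V − Δ·S = -42.1759.
(2,2): S=67.7655. Δ = (V_up−V_dn)/(S_up−S_dn) = (29.6697−16.1166)/(75.2197−61.6666) = 1.0000. V = [p*·29.6697 + (1−p*)·16.1166]/1.08 = 25.5896. B = V − Δ·S = -42.1759.
(1,0): S=50.0500. Δ = (V_up−V_dn)/(S_up−S_dn) = (13.3796−3.9395)/(55.5555−45.5455) = 0.9431. V = [p*·13.3796 + (1−p*)·3.9395]/1.08 = 11.0774. B = V − Δ·S = -36.1229.
(1,1): S=61.0500. Δ = (V_up−V_dn)/(S_up−S_dn) = (25.5896−13.3796)/(67.7655−55.5555) = 1.0000. V = [p*·25.5896 + (1−p*)·13.3796]/1.08 = 21.9982. B = V − Δ·S = -39.0518.
(0,0): S=55.0000. Δ = (V_up−V_dn)/(S_up−S_dn) = (21.9982−11.0774)/(61.0500−50.0500) = 0.9928. V = [p*·21.9982 + (1−p*)·11.0774]/1.08 = 18.8519. B = V − Δ·S = -35.7523.
Each (Δ,B) replicates both successor values, so the strategy is self-financing and V0 is arbitrage-free.

(0,0): Delta=0.9928 Bond=-35.7523
(1,0): Delta=0.9431 Bond=-36.1229
(1,1): Delta=1.0000 Bond=-39.0518
(2,0): Delta=0.5495 Bond=-21.0880
(2,1): Delta=1.0000 Bond=-42.1759
(2,2): Delta=1.0000 Bond=-42.1759
V0=18.8519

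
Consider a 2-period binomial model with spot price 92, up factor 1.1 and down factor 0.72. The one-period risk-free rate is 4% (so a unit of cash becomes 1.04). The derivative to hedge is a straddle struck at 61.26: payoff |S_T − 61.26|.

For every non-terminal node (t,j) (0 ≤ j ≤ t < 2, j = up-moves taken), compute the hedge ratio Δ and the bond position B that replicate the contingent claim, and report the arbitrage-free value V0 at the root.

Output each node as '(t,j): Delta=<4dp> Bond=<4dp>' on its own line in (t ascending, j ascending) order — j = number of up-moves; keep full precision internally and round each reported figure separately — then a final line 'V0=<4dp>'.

(0,0): Delta=0.8822 Bond=-45.1718
(1,0): Delta=-0.0780 Bond=16.6221
(1,1): Delta=1.0000 Bond=-58.9038
V0=35.9871

Risk-neutral probability p* = (R−d)/(u−d) = (1.04−0.72)/(1.1−0.72) = 0.8421.
Payoff layer (t=2): V(2,0)=13.5672, V(2,1)=11.6040, V(2,2)=50.0600
Node (1,0) S=66.2400: V=(p*·11.6040+(1−p*)·13.5672)/1.04=11.4557; Δ=(11.6040−13.5672)/(72.8640−47.6928)=-0.0780; B=V−Δ·S=16.6221
Node (1,1) S=101.2000: V=(p*·50.0600+(1−p*)·11.6040)/1.04=42.2962; Δ=(50.0600−11.6040)/(111.3200−72.8640)=1.0000; B=V−Δ·S=-58.9038
Node (0,0) S=92.0000: V=(p*·42.2962+(1−p*)·11.4557)/1.04=35.9871; Δ=(42.2962−11.4557)/(101.2000−66.2400)=0.8822; B=V−Δ·S=-45.1718
Check: Δ(0,0)·S0 + B(0,0) = 35.9871 = V0.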